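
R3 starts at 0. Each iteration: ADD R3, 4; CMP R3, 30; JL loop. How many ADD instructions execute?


Loop trace (R3 starts at 0, target 30, step 4):
  ADD #1: R3 = 0 + 4 = 4  → 4 < 30, loop
  ADD #2: R3 = 4 + 4 = 8  → 8 < 30, loop
  ADD #3: R3 = 8 + 4 = 12  → 12 < 30, loop
  ADD #4: R3 = 12 + 4 = 16  → 16 < 30, loop
  ADD #5: R3 = 16 + 4 = 20  → 20 < 30, loop
  ADD #6: R3 = 20 + 4 = 24  → 24 < 30, loop
  ADD #7: R3 = 24 + 4 = 28  → 28 < 30, loop
  ADD #8: R3 = 28 + 4 = 32  → 32 >= 30, exit
Total ADD instructions: 8

8


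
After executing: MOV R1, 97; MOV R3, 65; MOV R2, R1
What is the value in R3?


Register state trace:
  MOV R1, 97  → R1 = 97
  MOV R3, 65  → R3 = 65
  MOV R2, R1  → R2 = 97
Final: R3 = 65

65


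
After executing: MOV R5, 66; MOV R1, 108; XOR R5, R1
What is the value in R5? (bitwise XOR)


Register state trace:
  MOV R5, 66  → R5 = 66 (0b01000010)
  MOV R1, 108  → R1 = 108 (0b01101100)
  XOR R5, R1  → R5 = 66 XOR 108 = 46 (0b00101110)
Final: R5 = 46

46


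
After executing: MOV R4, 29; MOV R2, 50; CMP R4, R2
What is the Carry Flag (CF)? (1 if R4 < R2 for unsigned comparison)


Register state trace:
  MOV R4, 29  → R4 = 29
  MOV R2, 50  → R2 = 50
  CMP R4, R2  → unsigned 29 - 50: borrow occurs
  29 < 50, so CF = 1
CF = 1

1


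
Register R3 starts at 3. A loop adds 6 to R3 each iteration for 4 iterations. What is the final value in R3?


Starting value: R3 = 3
  Iter 1: R3 = 3 + 6 = 9
  Iter 2: R3 = 9 + 6 = 15
  Iter 3: R3 = 15 + 6 = 21
  Iter 4: R3 = 21 + 6 = 27
Final: R3 = 27

27


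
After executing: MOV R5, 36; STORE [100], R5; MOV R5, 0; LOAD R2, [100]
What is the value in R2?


Register and memory trace:
  MOV R5, 36  → R5 = 36
  STORE [100], R5  → mem[100] = 36
  MOV R5, 0  → R5 = 0
  LOAD R2, [100]  → R2 = mem[100] = 36
Final: R2 = 36

36


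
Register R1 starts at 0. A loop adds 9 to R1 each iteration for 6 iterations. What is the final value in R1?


Starting value: R1 = 0
  Iter 1: R1 = 0 + 9 = 9
  Iter 2: R1 = 9 + 9 = 18
  Iter 3: R1 = 18 + 9 = 27
  Iter 4: R1 = 27 + 9 = 36
  Iter 5: R1 = 36 + 9 = 45
  Iter 6: R1 = 45 + 9 = 54
Final: R1 = 54

54


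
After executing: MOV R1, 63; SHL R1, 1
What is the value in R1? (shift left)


Register state trace:
  MOV R1, 63  → R1 = 63
  SHL R1, 1  → R1 = 63 << 1 = 63 * 2^1 = 126
Final: R1 = 126

126


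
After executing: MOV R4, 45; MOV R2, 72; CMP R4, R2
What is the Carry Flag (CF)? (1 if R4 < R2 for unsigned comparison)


Register state trace:
  MOV R4, 45  → R4 = 45
  MOV R2, 72  → R2 = 72
  CMP R4, R2  → unsigned 45 - 72: borrow occurs
  45 < 72, so CF = 1
CF = 1

1


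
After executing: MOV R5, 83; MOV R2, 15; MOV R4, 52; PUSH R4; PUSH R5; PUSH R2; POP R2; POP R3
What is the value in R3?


Stack trace (top is rightmost):
  MOV R5, 83  → R5 = 83
  MOV R2, 15  → R2 = 15
  MOV R4, 52  → R4 = 52
  PUSH R4  → stack: [52]
  PUSH R5  → stack: [52, 83]
  PUSH R2  → stack: [52, 83, 15]
  POP R2  → R2 = 15, stack: [52, 83]
  POP R3  → R3 = 83, stack: [52]
Final: R3 = 83

83


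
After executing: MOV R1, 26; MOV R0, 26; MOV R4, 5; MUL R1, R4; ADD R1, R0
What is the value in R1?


Register state trace:
  MOV R1, 26  → R1 = 26
  MOV R0, 26  → R0 = 26
  MOV R4, 5  → R4 = 5
  MUL R1, R4  → R1 = 26 * 5 = 130
  ADD R1, R0  → R1 = 130 + 26 = 156
Final: R1 = 156

156


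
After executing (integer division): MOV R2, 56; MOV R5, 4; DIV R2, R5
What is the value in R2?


Register state trace:
  MOV R2, 56  → R2 = 56
  MOV R5, 4  → R5 = 4
  DIV R2, R5  → R2 = 56 // 4 = 14
Final: R2 = 14

14


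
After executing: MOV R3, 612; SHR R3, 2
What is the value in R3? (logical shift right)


Register state trace:
  MOV R3, 612  → R3 = 612
  SHR R3, 2  → R3 = 612 >> 2 = 612 // 2^2 = 153
Final: R3 = 153

153


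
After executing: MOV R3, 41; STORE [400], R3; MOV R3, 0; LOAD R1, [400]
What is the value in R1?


Register and memory trace:
  MOV R3, 41  → R3 = 41
  STORE [400], R3  → mem[400] = 41
  MOV R3, 0  → R3 = 0
  LOAD R1, [400]  → R1 = mem[400] = 41
Final: R1 = 41

41


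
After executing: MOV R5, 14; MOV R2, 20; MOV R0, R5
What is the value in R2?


Register state trace:
  MOV R5, 14  → R5 = 14
  MOV R2, 20  → R2 = 20
  MOV R0, R5  → R0 = 14
Final: R2 = 20

20


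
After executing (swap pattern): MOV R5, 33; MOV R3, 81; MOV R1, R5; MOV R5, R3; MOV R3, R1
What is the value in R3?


Register state trace (swap pattern):
  MOV R5, 33  → R5 = 33
  MOV R3, 81  → R3 = 81
  MOV R1, R5  → R1 = 33  (save R5)
  MOV R5, R3  → R5 = 81  (R5 gets R3's value)
  MOV R3, R1  → R3 = 33  (R3 gets saved value)
Final: R3 = 33

33


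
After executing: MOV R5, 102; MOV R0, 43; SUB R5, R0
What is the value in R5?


Register state trace:
  MOV R5, 102  → R5 = 102
  MOV R0, 43  → R0 = 43
  SUB R5, R0  → R5 = 102 - 43 = 59
Final: R5 = 59

59


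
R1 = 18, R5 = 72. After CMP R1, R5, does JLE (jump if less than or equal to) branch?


Trace:
  R1 = 18, R5 = 72
  CMP R1, R5  → compares 18 vs 72
  JLE checks: is 18 less than or equal to 72?
  18 < 72, so condition is true
Branch taken: Yes

Yes


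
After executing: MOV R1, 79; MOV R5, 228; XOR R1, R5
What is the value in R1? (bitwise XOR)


Register state trace:
  MOV R1, 79  → R1 = 79 (0b01001111)
  MOV R5, 228  → R5 = 228 (0b11100100)
  XOR R1, R5  → R1 = 79 XOR 228 = 171 (0b10101011)
Final: R1 = 171

171


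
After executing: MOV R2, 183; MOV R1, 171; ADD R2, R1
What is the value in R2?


Register state trace:
  MOV R2, 183  → R2 = 183
  MOV R1, 171  → R1 = 171
  ADD R2, R1  → R2 = 183 + 171 = 354
Final: R2 = 354

354


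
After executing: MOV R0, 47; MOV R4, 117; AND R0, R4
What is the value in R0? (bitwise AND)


Register state trace:
  MOV R0, 47  → R0 = 47 (0b00101111)
  MOV R4, 117  → R4 = 117 (0b01110101)
  AND R0, R4  → R0 = 47 AND 117 = 37 (0b00100101)
Final: R0 = 37

37


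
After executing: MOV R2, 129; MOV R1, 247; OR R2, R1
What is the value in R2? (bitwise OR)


Register state trace:
  MOV R2, 129  → R2 = 129 (0b10000001)
  MOV R1, 247  → R1 = 247 (0b11110111)
  OR R2, R1   → R2 = 129 OR 247 = 247 (0b11110111)
Final: R2 = 247

247


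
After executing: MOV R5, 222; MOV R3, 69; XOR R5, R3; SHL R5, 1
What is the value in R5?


Register state trace:
  MOV R5, 222  → R5 = 222 (0b11011110)
  MOV R3, 69  → R3 = 69 (0b01000101)
  XOR R5, R3  → R5 = 222 XOR 69 = 155 (0b10011011)
  SHL R5, 1  → R5 = 155 << 1 = 310
Final: R5 = 310

310


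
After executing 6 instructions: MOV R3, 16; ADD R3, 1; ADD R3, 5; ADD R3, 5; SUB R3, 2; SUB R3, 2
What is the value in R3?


Register state trace:
  MOV R3, 16  → R3 = 16
  ADD R3, 1  → R3 = 16 + 1 = 17
  ADD R3, 5  → R3 = 17 + 5 = 22
  ADD R3, 5  → R3 = 22 + 5 = 27
  SUB R3, 2  → R3 = 27 - 2 = 25
  SUB R3, 2  → R3 = 25 - 2 = 23
Final: R3 = 23

23


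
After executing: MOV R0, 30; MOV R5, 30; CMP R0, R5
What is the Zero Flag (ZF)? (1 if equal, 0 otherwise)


Register state trace:
  MOV R0, 30  → R0 = 30
  MOV R5, 30  → R5 = 30
  CMP R0, R5  → computes 30 - 30 = 0
  Result is zero, so values are equal
ZF = 1

1


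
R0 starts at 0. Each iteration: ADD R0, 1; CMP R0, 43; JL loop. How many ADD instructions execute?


Loop trace (R0 starts at 0, target 43, step 1):
  ADD #1: R0 = 0 + 1 = 1  → 1 < 43, loop
  ADD #2: R0 = 1 + 1 = 2  → 2 < 43, loop
  ADD #3: R0 = 2 + 1 = 3  → 3 < 43, loop
  ADD #4: R0 = 3 + 1 = 4  → 4 < 43, loop
  ADD #5: R0 = 4 + 1 = 5  → 5 < 43, loop
  ADD #6: R0 = 5 + 1 = 6  → 6 < 43, loop
  ADD #7: R0 = 6 + 1 = 7  → 7 < 43, loop
  ADD #8: R0 = 7 + 1 = 8  → 8 < 43, loop
  ADD #9: R0 = 8 + 1 = 9  → 9 < 43, loop
  ADD #10: R0 = 9 + 1 = 10  → 10 < 43, loop
  ADD #11: R0 = 10 + 1 = 11  → 11 < 43, loop
  ADD #12: R0 = 11 + 1 = 12  → 12 < 43, loop
  ADD #13: R0 = 12 + 1 = 13  → 13 < 43, loop
  ADD #14: R0 = 13 + 1 = 14  → 14 < 43, loop
  ADD #15: R0 = 14 + 1 = 15  → 15 < 43, loop
  ADD #16: R0 = 15 + 1 = 16  → 16 < 43, loop
  ADD #17: R0 = 16 + 1 = 17  → 17 < 43, loop
  ADD #18: R0 = 17 + 1 = 18  → 18 < 43, loop
  ADD #19: R0 = 18 + 1 = 19  → 19 < 43, loop
  ADD #20: R0 = 19 + 1 = 20  → 20 < 43, loop
  ADD #21: R0 = 20 + 1 = 21  → 21 < 43, loop
  ADD #22: R0 = 21 + 1 = 22  → 22 < 43, loop
  ADD #23: R0 = 22 + 1 = 23  → 23 < 43, loop
  ADD #24: R0 = 23 + 1 = 24  → 24 < 43, loop
  ADD #25: R0 = 24 + 1 = 25  → 25 < 43, loop
  ADD #26: R0 = 25 + 1 = 26  → 26 < 43, loop
  ADD #27: R0 = 26 + 1 = 27  → 27 < 43, loop
  ADD #28: R0 = 27 + 1 = 28  → 28 < 43, loop
  ADD #29: R0 = 28 + 1 = 29  → 29 < 43, loop
  ADD #30: R0 = 29 + 1 = 30  → 30 < 43, loop
  ADD #31: R0 = 30 + 1 = 31  → 31 < 43, loop
  ADD #32: R0 = 31 + 1 = 32  → 32 < 43, loop
  ADD #33: R0 = 32 + 1 = 33  → 33 < 43, loop
  ADD #34: R0 = 33 + 1 = 34  → 34 < 43, loop
  ADD #35: R0 = 34 + 1 = 35  → 35 < 43, loop
  ADD #36: R0 = 35 + 1 = 36  → 36 < 43, loop
  ADD #37: R0 = 36 + 1 = 37  → 37 < 43, loop
  ADD #38: R0 = 37 + 1 = 38  → 38 < 43, loop
  ADD #39: R0 = 38 + 1 = 39  → 39 < 43, loop
  ADD #40: R0 = 39 + 1 = 40  → 40 < 43, loop
  ADD #41: R0 = 40 + 1 = 41  → 41 < 43, loop
  ADD #42: R0 = 41 + 1 = 42  → 42 < 43, loop
  ADD #43: R0 = 42 + 1 = 43  → 43 >= 43, exit
Total ADD instructions: 43

43


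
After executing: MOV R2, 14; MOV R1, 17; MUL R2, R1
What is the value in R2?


Register state trace:
  MOV R2, 14  → R2 = 14
  MOV R1, 17  → R1 = 17
  MUL R2, R1  → R2 = 14 * 17 = 238
Final: R2 = 238

238


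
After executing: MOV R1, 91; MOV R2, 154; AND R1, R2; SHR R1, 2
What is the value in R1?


Register state trace:
  MOV R1, 91  → R1 = 91 (0b01011011)
  MOV R2, 154  → R2 = 154 (0b10011010)
  AND R1, R2  → R1 = 91 AND 154 = 26 (0b00011010)
  SHR R1, 2  → R1 = 26 >> 2 = 6
Final: R1 = 6

6


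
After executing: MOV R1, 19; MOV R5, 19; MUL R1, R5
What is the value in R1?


Register state trace:
  MOV R1, 19  → R1 = 19
  MOV R5, 19  → R5 = 19
  MUL R1, R5  → R1 = 19 * 19 = 361
Final: R1 = 361

361


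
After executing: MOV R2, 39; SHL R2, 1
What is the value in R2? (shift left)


Register state trace:
  MOV R2, 39  → R2 = 39
  SHL R2, 1  → R2 = 39 << 1 = 39 * 2^1 = 78
Final: R2 = 78

78


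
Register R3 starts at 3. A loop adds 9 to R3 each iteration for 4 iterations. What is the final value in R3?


Starting value: R3 = 3
  Iter 1: R3 = 3 + 9 = 12
  Iter 2: R3 = 12 + 9 = 21
  Iter 3: R3 = 21 + 9 = 30
  Iter 4: R3 = 30 + 9 = 39
Final: R3 = 39

39


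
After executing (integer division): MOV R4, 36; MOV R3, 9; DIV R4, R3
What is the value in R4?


Register state trace:
  MOV R4, 36  → R4 = 36
  MOV R3, 9  → R3 = 9
  DIV R4, R3  → R4 = 36 // 9 = 4
Final: R4 = 4

4


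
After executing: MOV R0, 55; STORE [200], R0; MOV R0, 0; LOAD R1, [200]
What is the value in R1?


Register and memory trace:
  MOV R0, 55  → R0 = 55
  STORE [200], R0  → mem[200] = 55
  MOV R0, 0  → R0 = 0
  LOAD R1, [200]  → R1 = mem[200] = 55
Final: R1 = 55

55


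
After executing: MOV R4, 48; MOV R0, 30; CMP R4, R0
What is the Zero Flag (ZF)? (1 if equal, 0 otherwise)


Register state trace:
  MOV R4, 48  → R4 = 48
  MOV R0, 30  → R0 = 30
  CMP R4, R0  → computes 48 - 30 = 18
  Result is nonzero, so values are not equal
ZF = 0

0


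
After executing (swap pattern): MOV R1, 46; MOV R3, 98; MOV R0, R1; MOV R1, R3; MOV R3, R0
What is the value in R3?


Register state trace (swap pattern):
  MOV R1, 46  → R1 = 46
  MOV R3, 98  → R3 = 98
  MOV R0, R1  → R0 = 46  (save R1)
  MOV R1, R3  → R1 = 98  (R1 gets R3's value)
  MOV R3, R0  → R3 = 46  (R3 gets saved value)
Final: R3 = 46

46


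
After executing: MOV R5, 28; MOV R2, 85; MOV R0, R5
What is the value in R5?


Register state trace:
  MOV R5, 28  → R5 = 28
  MOV R2, 85  → R2 = 85
  MOV R0, R5  → R0 = 28
Final: R5 = 28

28


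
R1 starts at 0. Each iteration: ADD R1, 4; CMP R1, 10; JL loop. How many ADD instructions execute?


Loop trace (R1 starts at 0, target 10, step 4):
  ADD #1: R1 = 0 + 4 = 4  → 4 < 10, loop
  ADD #2: R1 = 4 + 4 = 8  → 8 < 10, loop
  ADD #3: R1 = 8 + 4 = 12  → 12 >= 10, exit
Total ADD instructions: 3

3


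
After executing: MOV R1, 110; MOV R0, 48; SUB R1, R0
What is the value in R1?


Register state trace:
  MOV R1, 110  → R1 = 110
  MOV R0, 48  → R0 = 48
  SUB R1, R0  → R1 = 110 - 48 = 62
Final: R1 = 62

62


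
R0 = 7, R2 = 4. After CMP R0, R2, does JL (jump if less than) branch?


Trace:
  R0 = 7, R2 = 4
  CMP R0, R2  → compares 7 vs 4
  JL checks: is 7 less than 4?
  7 > 4, so condition is false
Branch taken: No

No


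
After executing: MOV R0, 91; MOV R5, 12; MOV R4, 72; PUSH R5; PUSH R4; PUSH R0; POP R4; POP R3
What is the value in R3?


Stack trace (top is rightmost):
  MOV R0, 91  → R0 = 91
  MOV R5, 12  → R5 = 12
  MOV R4, 72  → R4 = 72
  PUSH R5  → stack: [12]
  PUSH R4  → stack: [12, 72]
  PUSH R0  → stack: [12, 72, 91]
  POP R4  → R4 = 91, stack: [12, 72]
  POP R3  → R3 = 72, stack: [12]
Final: R3 = 72

72


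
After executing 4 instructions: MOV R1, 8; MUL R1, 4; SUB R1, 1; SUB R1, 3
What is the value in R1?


Register state trace:
  MOV R1, 8  → R1 = 8
  MUL R1, 4  → R1 = 8 * 4 = 32
  SUB R1, 1  → R1 = 32 - 1 = 31
  SUB R1, 3  → R1 = 31 - 3 = 28
Final: R1 = 28

28


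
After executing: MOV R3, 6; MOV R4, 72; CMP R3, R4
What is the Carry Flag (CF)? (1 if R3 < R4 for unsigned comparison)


Register state trace:
  MOV R3, 6  → R3 = 6
  MOV R4, 72  → R4 = 72
  CMP R3, R4  → unsigned 6 - 72: borrow occurs
  6 < 72, so CF = 1
CF = 1

1


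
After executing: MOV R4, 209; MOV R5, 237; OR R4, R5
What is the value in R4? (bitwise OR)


Register state trace:
  MOV R4, 209  → R4 = 209 (0b11010001)
  MOV R5, 237  → R5 = 237 (0b11101101)
  OR R4, R5   → R4 = 209 OR 237 = 253 (0b11111101)
Final: R4 = 253

253


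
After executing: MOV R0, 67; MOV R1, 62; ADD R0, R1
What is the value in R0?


Register state trace:
  MOV R0, 67  → R0 = 67
  MOV R1, 62  → R1 = 62
  ADD R0, R1  → R0 = 67 + 62 = 129
Final: R0 = 129

129


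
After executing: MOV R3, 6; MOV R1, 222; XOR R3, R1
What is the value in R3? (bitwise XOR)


Register state trace:
  MOV R3, 6  → R3 = 6 (0b00000110)
  MOV R1, 222  → R1 = 222 (0b11011110)
  XOR R3, R1  → R3 = 6 XOR 222 = 216 (0b11011000)
Final: R3 = 216

216


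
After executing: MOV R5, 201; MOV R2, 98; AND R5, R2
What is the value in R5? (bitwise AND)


Register state trace:
  MOV R5, 201  → R5 = 201 (0b11001001)
  MOV R2, 98  → R2 = 98 (0b01100010)
  AND R5, R2  → R5 = 201 AND 98 = 64 (0b01000000)
Final: R5 = 64

64


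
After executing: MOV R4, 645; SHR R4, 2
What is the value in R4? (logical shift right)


Register state trace:
  MOV R4, 645  → R4 = 645
  SHR R4, 2  → R4 = 645 >> 2 = 645 // 2^2 = 161
Final: R4 = 161

161


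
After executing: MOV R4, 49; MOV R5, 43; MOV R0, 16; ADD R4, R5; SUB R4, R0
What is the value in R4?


Register state trace:
  MOV R4, 49  → R4 = 49
  MOV R5, 43  → R5 = 43
  MOV R0, 16  → R0 = 16
  ADD R4, R5  → R4 = 49 + 43 = 92
  SUB R4, R0  → R4 = 92 - 16 = 76
Final: R4 = 76

76


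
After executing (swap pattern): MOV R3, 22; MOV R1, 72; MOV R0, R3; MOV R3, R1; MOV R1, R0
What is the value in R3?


Register state trace (swap pattern):
  MOV R3, 22  → R3 = 22
  MOV R1, 72  → R1 = 72
  MOV R0, R3  → R0 = 22  (save R3)
  MOV R3, R1  → R3 = 72  (R3 gets R1's value)
  MOV R1, R0  → R1 = 22  (R1 gets saved value)
Final: R3 = 72

72


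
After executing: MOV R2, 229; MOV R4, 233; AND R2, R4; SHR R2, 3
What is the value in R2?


Register state trace:
  MOV R2, 229  → R2 = 229 (0b11100101)
  MOV R4, 233  → R4 = 233 (0b11101001)
  AND R2, R4  → R2 = 229 AND 233 = 225 (0b11100001)
  SHR R2, 3  → R2 = 225 >> 3 = 28
Final: R2 = 28

28


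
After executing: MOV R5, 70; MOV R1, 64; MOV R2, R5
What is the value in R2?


Register state trace:
  MOV R5, 70  → R5 = 70
  MOV R1, 64  → R1 = 64
  MOV R2, R5  → R2 = 70
Final: R2 = 70

70


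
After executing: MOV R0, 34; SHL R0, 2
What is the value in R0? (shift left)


Register state trace:
  MOV R0, 34  → R0 = 34
  SHL R0, 2  → R0 = 34 << 2 = 34 * 2^2 = 136
Final: R0 = 136

136


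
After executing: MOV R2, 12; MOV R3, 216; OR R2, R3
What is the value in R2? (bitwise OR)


Register state trace:
  MOV R2, 12  → R2 = 12 (0b00001100)
  MOV R3, 216  → R3 = 216 (0b11011000)
  OR R2, R3   → R2 = 12 OR 216 = 220 (0b11011100)
Final: R2 = 220

220


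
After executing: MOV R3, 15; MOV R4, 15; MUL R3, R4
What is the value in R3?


Register state trace:
  MOV R3, 15  → R3 = 15
  MOV R4, 15  → R4 = 15
  MUL R3, R4  → R3 = 15 * 15 = 225
Final: R3 = 225

225


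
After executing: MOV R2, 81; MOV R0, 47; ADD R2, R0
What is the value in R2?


Register state trace:
  MOV R2, 81  → R2 = 81
  MOV R0, 47  → R0 = 47
  ADD R2, R0  → R2 = 81 + 47 = 128
Final: R2 = 128

128


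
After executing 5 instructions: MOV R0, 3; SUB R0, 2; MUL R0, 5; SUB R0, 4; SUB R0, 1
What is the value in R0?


Register state trace:
  MOV R0, 3  → R0 = 3
  SUB R0, 2  → R0 = 3 - 2 = 1
  MUL R0, 5  → R0 = 1 * 5 = 5
  SUB R0, 4  → R0 = 5 - 4 = 1
  SUB R0, 1  → R0 = 1 - 1 = 0
Final: R0 = 0

0


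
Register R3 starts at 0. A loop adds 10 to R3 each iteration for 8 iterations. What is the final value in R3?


Starting value: R3 = 0
  Iter 1: R3 = 0 + 10 = 10
  Iter 2: R3 = 10 + 10 = 20
  Iter 3: R3 = 20 + 10 = 30
  Iter 4: R3 = 30 + 10 = 40
  Iter 5: R3 = 40 + 10 = 50
  Iter 6: R3 = 50 + 10 = 60
  Iter 7: R3 = 60 + 10 = 70
  Iter 8: R3 = 70 + 10 = 80
Final: R3 = 80

80


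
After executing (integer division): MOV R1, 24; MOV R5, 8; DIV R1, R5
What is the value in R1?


Register state trace:
  MOV R1, 24  → R1 = 24
  MOV R5, 8  → R5 = 8
  DIV R1, R5  → R1 = 24 // 8 = 3
Final: R1 = 3

3


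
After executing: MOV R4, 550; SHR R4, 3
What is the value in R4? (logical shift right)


Register state trace:
  MOV R4, 550  → R4 = 550
  SHR R4, 3  → R4 = 550 >> 3 = 550 // 2^3 = 68
Final: R4 = 68

68


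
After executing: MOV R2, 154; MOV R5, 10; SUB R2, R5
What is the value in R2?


Register state trace:
  MOV R2, 154  → R2 = 154
  MOV R5, 10  → R5 = 10
  SUB R2, R5  → R2 = 154 - 10 = 144
Final: R2 = 144

144


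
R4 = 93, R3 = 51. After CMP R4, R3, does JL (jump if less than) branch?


Trace:
  R4 = 93, R3 = 51
  CMP R4, R3  → compares 93 vs 51
  JL checks: is 93 less than 51?
  93 > 51, so condition is false
Branch taken: No

No


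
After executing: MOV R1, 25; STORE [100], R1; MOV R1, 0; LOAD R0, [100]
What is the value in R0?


Register and memory trace:
  MOV R1, 25  → R1 = 25
  STORE [100], R1  → mem[100] = 25
  MOV R1, 0  → R1 = 0
  LOAD R0, [100]  → R0 = mem[100] = 25
Final: R0 = 25

25


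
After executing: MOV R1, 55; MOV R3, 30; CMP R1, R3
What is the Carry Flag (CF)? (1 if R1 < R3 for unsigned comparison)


Register state trace:
  MOV R1, 55  → R1 = 55
  MOV R3, 30  → R3 = 30
  CMP R1, R3  → unsigned 55 - 30: no borrow
  55 >= 30, so CF = 0
CF = 0

0


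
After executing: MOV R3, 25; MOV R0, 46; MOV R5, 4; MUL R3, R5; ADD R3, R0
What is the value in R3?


Register state trace:
  MOV R3, 25  → R3 = 25
  MOV R0, 46  → R0 = 46
  MOV R5, 4  → R5 = 4
  MUL R3, R5  → R3 = 25 * 4 = 100
  ADD R3, R0  → R3 = 100 + 46 = 146
Final: R3 = 146

146


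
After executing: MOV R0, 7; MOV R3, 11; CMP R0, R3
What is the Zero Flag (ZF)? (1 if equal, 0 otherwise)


Register state trace:
  MOV R0, 7  → R0 = 7
  MOV R3, 11  → R3 = 11
  CMP R0, R3  → computes 7 - 11 = -4
  Result is nonzero, so values are not equal
ZF = 0

0


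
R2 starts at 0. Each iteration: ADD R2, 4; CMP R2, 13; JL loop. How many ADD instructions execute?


Loop trace (R2 starts at 0, target 13, step 4):
  ADD #1: R2 = 0 + 4 = 4  → 4 < 13, loop
  ADD #2: R2 = 4 + 4 = 8  → 8 < 13, loop
  ADD #3: R2 = 8 + 4 = 12  → 12 < 13, loop
  ADD #4: R2 = 12 + 4 = 16  → 16 >= 13, exit
Total ADD instructions: 4

4


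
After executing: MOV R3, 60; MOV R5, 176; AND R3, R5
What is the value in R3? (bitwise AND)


Register state trace:
  MOV R3, 60  → R3 = 60 (0b00111100)
  MOV R5, 176  → R5 = 176 (0b10110000)
  AND R3, R5  → R3 = 60 AND 176 = 48 (0b00110000)
Final: R3 = 48

48


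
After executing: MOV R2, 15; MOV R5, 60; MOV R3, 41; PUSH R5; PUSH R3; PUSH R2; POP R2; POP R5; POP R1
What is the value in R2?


Stack trace (top is rightmost):
  MOV R2, 15  → R2 = 15
  MOV R5, 60  → R5 = 60
  MOV R3, 41  → R3 = 41
  PUSH R5  → stack: [60]
  PUSH R3  → stack: [60, 41]
  PUSH R2  → stack: [60, 41, 15]
  POP R2  → R2 = 15, stack: [60, 41]
  POP R5  → R5 = 41, stack: [60]
  POP R1  → R1 = 60, stack: []
Final: R2 = 15

15


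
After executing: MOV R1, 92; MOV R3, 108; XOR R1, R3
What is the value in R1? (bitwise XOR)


Register state trace:
  MOV R1, 92  → R1 = 92 (0b01011100)
  MOV R3, 108  → R3 = 108 (0b01101100)
  XOR R1, R3  → R1 = 92 XOR 108 = 48 (0b00110000)
Final: R1 = 48

48


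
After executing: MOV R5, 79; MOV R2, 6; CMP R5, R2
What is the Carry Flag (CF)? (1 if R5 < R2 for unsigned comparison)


Register state trace:
  MOV R5, 79  → R5 = 79
  MOV R2, 6  → R2 = 6
  CMP R5, R2  → unsigned 79 - 6: no borrow
  79 >= 6, so CF = 0
CF = 0

0


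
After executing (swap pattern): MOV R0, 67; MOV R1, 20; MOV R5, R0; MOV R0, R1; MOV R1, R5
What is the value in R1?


Register state trace (swap pattern):
  MOV R0, 67  → R0 = 67
  MOV R1, 20  → R1 = 20
  MOV R5, R0  → R5 = 67  (save R0)
  MOV R0, R1  → R0 = 20  (R0 gets R1's value)
  MOV R1, R5  → R1 = 67  (R1 gets saved value)
Final: R1 = 67

67


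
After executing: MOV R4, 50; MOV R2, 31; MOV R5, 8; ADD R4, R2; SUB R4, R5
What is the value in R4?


Register state trace:
  MOV R4, 50  → R4 = 50
  MOV R2, 31  → R2 = 31
  MOV R5, 8  → R5 = 8
  ADD R4, R2  → R4 = 50 + 31 = 81
  SUB R4, R5  → R4 = 81 - 8 = 73
Final: R4 = 73

73


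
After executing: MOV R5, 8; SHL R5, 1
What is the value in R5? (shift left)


Register state trace:
  MOV R5, 8  → R5 = 8
  SHL R5, 1  → R5 = 8 << 1 = 8 * 2^1 = 16
Final: R5 = 16

16


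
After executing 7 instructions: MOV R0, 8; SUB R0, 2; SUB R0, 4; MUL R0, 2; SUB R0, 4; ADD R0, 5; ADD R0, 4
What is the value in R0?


Register state trace:
  MOV R0, 8  → R0 = 8
  SUB R0, 2  → R0 = 8 - 2 = 6
  SUB R0, 4  → R0 = 6 - 4 = 2
  MUL R0, 2  → R0 = 2 * 2 = 4
  SUB R0, 4  → R0 = 4 - 4 = 0
  ADD R0, 5  → R0 = 0 + 5 = 5
  ADD R0, 4  → R0 = 5 + 4 = 9
Final: R0 = 9

9


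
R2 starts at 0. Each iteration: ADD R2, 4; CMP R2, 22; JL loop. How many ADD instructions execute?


Loop trace (R2 starts at 0, target 22, step 4):
  ADD #1: R2 = 0 + 4 = 4  → 4 < 22, loop
  ADD #2: R2 = 4 + 4 = 8  → 8 < 22, loop
  ADD #3: R2 = 8 + 4 = 12  → 12 < 22, loop
  ADD #4: R2 = 12 + 4 = 16  → 16 < 22, loop
  ADD #5: R2 = 16 + 4 = 20  → 20 < 22, loop
  ADD #6: R2 = 20 + 4 = 24  → 24 >= 22, exit
Total ADD instructions: 6

6


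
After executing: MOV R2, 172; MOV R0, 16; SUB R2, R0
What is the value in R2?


Register state trace:
  MOV R2, 172  → R2 = 172
  MOV R0, 16  → R0 = 16
  SUB R2, R0  → R2 = 172 - 16 = 156
Final: R2 = 156

156


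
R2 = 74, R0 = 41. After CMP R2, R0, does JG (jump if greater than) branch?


Trace:
  R2 = 74, R0 = 41
  CMP R2, R0  → compares 74 vs 41
  JG checks: is 74 greater than 41?
  74 > 41, so condition is true
Branch taken: Yes

Yes


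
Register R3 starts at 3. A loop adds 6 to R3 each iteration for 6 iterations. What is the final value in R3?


Starting value: R3 = 3
  Iter 1: R3 = 3 + 6 = 9
  Iter 2: R3 = 9 + 6 = 15
  Iter 3: R3 = 15 + 6 = 21
  Iter 4: R3 = 21 + 6 = 27
  Iter 5: R3 = 27 + 6 = 33
  Iter 6: R3 = 33 + 6 = 39
Final: R3 = 39

39


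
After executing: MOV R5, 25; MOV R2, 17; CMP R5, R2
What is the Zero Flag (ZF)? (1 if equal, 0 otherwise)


Register state trace:
  MOV R5, 25  → R5 = 25
  MOV R2, 17  → R2 = 17
  CMP R5, R2  → computes 25 - 17 = 8
  Result is nonzero, so values are not equal
ZF = 0

0


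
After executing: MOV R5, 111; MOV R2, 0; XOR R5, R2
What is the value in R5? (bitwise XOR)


Register state trace:
  MOV R5, 111  → R5 = 111 (0b01101111)
  MOV R2, 0  → R2 = 0 (0b00000000)
  XOR R5, R2  → R5 = 111 XOR 0 = 111 (0b01101111)
Final: R5 = 111

111


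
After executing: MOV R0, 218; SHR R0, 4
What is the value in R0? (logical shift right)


Register state trace:
  MOV R0, 218  → R0 = 218
  SHR R0, 4  → R0 = 218 >> 4 = 218 // 2^4 = 13
Final: R0 = 13

13


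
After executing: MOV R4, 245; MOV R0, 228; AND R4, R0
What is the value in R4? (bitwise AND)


Register state trace:
  MOV R4, 245  → R4 = 245 (0b11110101)
  MOV R0, 228  → R0 = 228 (0b11100100)
  AND R4, R0  → R4 = 245 AND 228 = 228 (0b11100100)
Final: R4 = 228

228


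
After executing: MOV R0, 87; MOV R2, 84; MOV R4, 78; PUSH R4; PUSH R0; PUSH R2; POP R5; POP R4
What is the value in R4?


Stack trace (top is rightmost):
  MOV R0, 87  → R0 = 87
  MOV R2, 84  → R2 = 84
  MOV R4, 78  → R4 = 78
  PUSH R4  → stack: [78]
  PUSH R0  → stack: [78, 87]
  PUSH R2  → stack: [78, 87, 84]
  POP R5  → R5 = 84, stack: [78, 87]
  POP R4  → R4 = 87, stack: [78]
Final: R4 = 87

87


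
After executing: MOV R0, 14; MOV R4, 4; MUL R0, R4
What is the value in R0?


Register state trace:
  MOV R0, 14  → R0 = 14
  MOV R4, 4  → R4 = 4
  MUL R0, R4  → R0 = 14 * 4 = 56
Final: R0 = 56

56


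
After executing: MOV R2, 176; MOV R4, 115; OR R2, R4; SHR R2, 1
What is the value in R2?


Register state trace:
  MOV R2, 176  → R2 = 176 (0b10110000)
  MOV R4, 115  → R4 = 115 (0b01110011)
  OR R2, R4  → R2 = 176 OR 115 = 243 (0b11110011)
  SHR R2, 1  → R2 = 243 >> 1 = 121
Final: R2 = 121

121


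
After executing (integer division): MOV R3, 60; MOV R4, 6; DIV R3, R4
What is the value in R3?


Register state trace:
  MOV R3, 60  → R3 = 60
  MOV R4, 6  → R4 = 6
  DIV R3, R4  → R3 = 60 // 6 = 10
Final: R3 = 10

10


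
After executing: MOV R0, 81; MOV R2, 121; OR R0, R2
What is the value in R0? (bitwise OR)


Register state trace:
  MOV R0, 81  → R0 = 81 (0b01010001)
  MOV R2, 121  → R2 = 121 (0b01111001)
  OR R0, R2   → R0 = 81 OR 121 = 121 (0b01111001)
Final: R0 = 121

121


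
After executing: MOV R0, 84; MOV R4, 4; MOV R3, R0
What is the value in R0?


Register state trace:
  MOV R0, 84  → R0 = 84
  MOV R4, 4  → R4 = 4
  MOV R3, R0  → R3 = 84
Final: R0 = 84

84


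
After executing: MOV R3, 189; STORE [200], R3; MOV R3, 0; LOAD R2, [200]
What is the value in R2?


Register and memory trace:
  MOV R3, 189  → R3 = 189
  STORE [200], R3  → mem[200] = 189
  MOV R3, 0  → R3 = 0
  LOAD R2, [200]  → R2 = mem[200] = 189
Final: R2 = 189

189


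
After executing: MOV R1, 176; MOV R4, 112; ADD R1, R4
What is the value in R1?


Register state trace:
  MOV R1, 176  → R1 = 176
  MOV R4, 112  → R4 = 112
  ADD R1, R4  → R1 = 176 + 112 = 288
Final: R1 = 288

288


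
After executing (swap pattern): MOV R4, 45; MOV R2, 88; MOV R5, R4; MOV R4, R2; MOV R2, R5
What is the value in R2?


Register state trace (swap pattern):
  MOV R4, 45  → R4 = 45
  MOV R2, 88  → R2 = 88
  MOV R5, R4  → R5 = 45  (save R4)
  MOV R4, R2  → R4 = 88  (R4 gets R2's value)
  MOV R2, R5  → R2 = 45  (R2 gets saved value)
Final: R2 = 45

45


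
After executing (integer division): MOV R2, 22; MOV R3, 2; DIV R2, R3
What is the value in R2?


Register state trace:
  MOV R2, 22  → R2 = 22
  MOV R3, 2  → R3 = 2
  DIV R2, R3  → R2 = 22 // 2 = 11
Final: R2 = 11

11


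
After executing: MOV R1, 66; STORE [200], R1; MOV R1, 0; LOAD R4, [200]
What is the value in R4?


Register and memory trace:
  MOV R1, 66  → R1 = 66
  STORE [200], R1  → mem[200] = 66
  MOV R1, 0  → R1 = 0
  LOAD R4, [200]  → R4 = mem[200] = 66
Final: R4 = 66

66


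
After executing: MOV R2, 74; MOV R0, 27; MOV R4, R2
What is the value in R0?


Register state trace:
  MOV R2, 74  → R2 = 74
  MOV R0, 27  → R0 = 27
  MOV R4, R2  → R4 = 74
Final: R0 = 27

27


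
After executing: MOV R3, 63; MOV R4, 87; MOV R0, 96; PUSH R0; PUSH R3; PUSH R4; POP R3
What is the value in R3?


Stack trace (top is rightmost):
  MOV R3, 63  → R3 = 63
  MOV R4, 87  → R4 = 87
  MOV R0, 96  → R0 = 96
  PUSH R0  → stack: [96]
  PUSH R3  → stack: [96, 63]
  PUSH R4  → stack: [96, 63, 87]
  POP R3  → R3 = 87, stack: [96, 63]
Final: R3 = 87

87


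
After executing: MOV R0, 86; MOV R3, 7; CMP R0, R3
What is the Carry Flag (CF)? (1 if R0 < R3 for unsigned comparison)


Register state trace:
  MOV R0, 86  → R0 = 86
  MOV R3, 7  → R3 = 7
  CMP R0, R3  → unsigned 86 - 7: no borrow
  86 >= 7, so CF = 0
CF = 0

0


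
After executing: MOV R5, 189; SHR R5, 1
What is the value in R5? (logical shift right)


Register state trace:
  MOV R5, 189  → R5 = 189
  SHR R5, 1  → R5 = 189 >> 1 = 189 // 2^1 = 94
Final: R5 = 94

94


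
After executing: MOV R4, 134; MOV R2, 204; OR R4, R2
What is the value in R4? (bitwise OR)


Register state trace:
  MOV R4, 134  → R4 = 134 (0b10000110)
  MOV R2, 204  → R2 = 204 (0b11001100)
  OR R4, R2   → R4 = 134 OR 204 = 206 (0b11001110)
Final: R4 = 206

206


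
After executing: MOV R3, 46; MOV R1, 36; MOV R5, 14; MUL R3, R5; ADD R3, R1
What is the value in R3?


Register state trace:
  MOV R3, 46  → R3 = 46
  MOV R1, 36  → R1 = 36
  MOV R5, 14  → R5 = 14
  MUL R3, R5  → R3 = 46 * 14 = 644
  ADD R3, R1  → R3 = 644 + 36 = 680
Final: R3 = 680

680


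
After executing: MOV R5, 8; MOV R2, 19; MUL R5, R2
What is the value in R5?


Register state trace:
  MOV R5, 8  → R5 = 8
  MOV R2, 19  → R2 = 19
  MUL R5, R2  → R5 = 8 * 19 = 152
Final: R5 = 152

152


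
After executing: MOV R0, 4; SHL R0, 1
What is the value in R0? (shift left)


Register state trace:
  MOV R0, 4  → R0 = 4
  SHL R0, 1  → R0 = 4 << 1 = 4 * 2^1 = 8
Final: R0 = 8

8


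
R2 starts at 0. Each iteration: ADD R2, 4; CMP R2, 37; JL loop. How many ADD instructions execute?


Loop trace (R2 starts at 0, target 37, step 4):
  ADD #1: R2 = 0 + 4 = 4  → 4 < 37, loop
  ADD #2: R2 = 4 + 4 = 8  → 8 < 37, loop
  ADD #3: R2 = 8 + 4 = 12  → 12 < 37, loop
  ADD #4: R2 = 12 + 4 = 16  → 16 < 37, loop
  ADD #5: R2 = 16 + 4 = 20  → 20 < 37, loop
  ADD #6: R2 = 20 + 4 = 24  → 24 < 37, loop
  ADD #7: R2 = 24 + 4 = 28  → 28 < 37, loop
  ADD #8: R2 = 28 + 4 = 32  → 32 < 37, loop
  ADD #9: R2 = 32 + 4 = 36  → 36 < 37, loop
  ADD #10: R2 = 36 + 4 = 40  → 40 >= 37, exit
Total ADD instructions: 10

10


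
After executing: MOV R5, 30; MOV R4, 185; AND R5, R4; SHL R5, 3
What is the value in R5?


Register state trace:
  MOV R5, 30  → R5 = 30 (0b00011110)
  MOV R4, 185  → R4 = 185 (0b10111001)
  AND R5, R4  → R5 = 30 AND 185 = 24 (0b00011000)
  SHL R5, 3  → R5 = 24 << 3 = 192
Final: R5 = 192

192


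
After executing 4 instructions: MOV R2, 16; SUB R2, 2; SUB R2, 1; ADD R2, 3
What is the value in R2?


Register state trace:
  MOV R2, 16  → R2 = 16
  SUB R2, 2  → R2 = 16 - 2 = 14
  SUB R2, 1  → R2 = 14 - 1 = 13
  ADD R2, 3  → R2 = 13 + 3 = 16
Final: R2 = 16

16


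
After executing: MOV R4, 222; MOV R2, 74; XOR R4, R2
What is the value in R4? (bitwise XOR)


Register state trace:
  MOV R4, 222  → R4 = 222 (0b11011110)
  MOV R2, 74  → R2 = 74 (0b01001010)
  XOR R4, R2  → R4 = 222 XOR 74 = 148 (0b10010100)
Final: R4 = 148

148


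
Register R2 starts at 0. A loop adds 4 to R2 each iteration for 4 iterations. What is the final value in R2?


Starting value: R2 = 0
  Iter 1: R2 = 0 + 4 = 4
  Iter 2: R2 = 4 + 4 = 8
  Iter 3: R2 = 8 + 4 = 12
  Iter 4: R2 = 12 + 4 = 16
Final: R2 = 16

16


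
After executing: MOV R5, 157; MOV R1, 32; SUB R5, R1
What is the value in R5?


Register state trace:
  MOV R5, 157  → R5 = 157
  MOV R1, 32  → R1 = 32
  SUB R5, R1  → R5 = 157 - 32 = 125
Final: R5 = 125

125


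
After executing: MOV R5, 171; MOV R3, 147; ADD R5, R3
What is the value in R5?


Register state trace:
  MOV R5, 171  → R5 = 171
  MOV R3, 147  → R3 = 147
  ADD R5, R3  → R5 = 171 + 147 = 318
Final: R5 = 318

318


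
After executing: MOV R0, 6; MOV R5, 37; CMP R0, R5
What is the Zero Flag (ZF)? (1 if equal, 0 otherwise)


Register state trace:
  MOV R0, 6  → R0 = 6
  MOV R5, 37  → R5 = 37
  CMP R0, R5  → computes 6 - 37 = -31
  Result is nonzero, so values are not equal
ZF = 0

0


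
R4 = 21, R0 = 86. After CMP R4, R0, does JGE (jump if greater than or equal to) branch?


Trace:
  R4 = 21, R0 = 86
  CMP R4, R0  → compares 21 vs 86
  JGE checks: is 21 greater than or equal to 86?
  21 < 86, so condition is false
Branch taken: No

No


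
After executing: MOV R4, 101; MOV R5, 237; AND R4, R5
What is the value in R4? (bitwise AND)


Register state trace:
  MOV R4, 101  → R4 = 101 (0b01100101)
  MOV R5, 237  → R5 = 237 (0b11101101)
  AND R4, R5  → R4 = 101 AND 237 = 101 (0b01100101)
Final: R4 = 101

101


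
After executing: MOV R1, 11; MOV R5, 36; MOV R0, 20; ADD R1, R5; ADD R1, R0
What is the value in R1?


Register state trace:
  MOV R1, 11  → R1 = 11
  MOV R5, 36  → R5 = 36
  MOV R0, 20  → R0 = 20
  ADD R1, R5  → R1 = 11 + 36 = 47
  ADD R1, R0  → R1 = 47 + 20 = 67
Final: R1 = 67

67


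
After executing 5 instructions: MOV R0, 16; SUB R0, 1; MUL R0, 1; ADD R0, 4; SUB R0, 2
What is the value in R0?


Register state trace:
  MOV R0, 16  → R0 = 16
  SUB R0, 1  → R0 = 16 - 1 = 15
  MUL R0, 1  → R0 = 15 * 1 = 15
  ADD R0, 4  → R0 = 15 + 4 = 19
  SUB R0, 2  → R0 = 19 - 2 = 17
Final: R0 = 17

17


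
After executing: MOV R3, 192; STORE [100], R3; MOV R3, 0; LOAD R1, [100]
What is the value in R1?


Register and memory trace:
  MOV R3, 192  → R3 = 192
  STORE [100], R3  → mem[100] = 192
  MOV R3, 0  → R3 = 0
  LOAD R1, [100]  → R1 = mem[100] = 192
Final: R1 = 192

192


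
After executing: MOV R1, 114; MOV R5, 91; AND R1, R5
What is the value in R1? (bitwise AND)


Register state trace:
  MOV R1, 114  → R1 = 114 (0b01110010)
  MOV R5, 91  → R5 = 91 (0b01011011)
  AND R1, R5  → R1 = 114 AND 91 = 82 (0b01010010)
Final: R1 = 82

82


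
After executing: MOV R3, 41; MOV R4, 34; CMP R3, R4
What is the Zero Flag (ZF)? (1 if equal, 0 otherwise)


Register state trace:
  MOV R3, 41  → R3 = 41
  MOV R4, 34  → R4 = 34
  CMP R3, R4  → computes 41 - 34 = 7
  Result is nonzero, so values are not equal
ZF = 0

0


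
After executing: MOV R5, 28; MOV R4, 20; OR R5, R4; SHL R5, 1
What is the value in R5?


Register state trace:
  MOV R5, 28  → R5 = 28 (0b00011100)
  MOV R4, 20  → R4 = 20 (0b00010100)
  OR R5, R4  → R5 = 28 OR 20 = 28 (0b00011100)
  SHL R5, 1  → R5 = 28 << 1 = 56
Final: R5 = 56

56


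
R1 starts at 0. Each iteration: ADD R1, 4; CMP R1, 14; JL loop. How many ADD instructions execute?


Loop trace (R1 starts at 0, target 14, step 4):
  ADD #1: R1 = 0 + 4 = 4  → 4 < 14, loop
  ADD #2: R1 = 4 + 4 = 8  → 8 < 14, loop
  ADD #3: R1 = 8 + 4 = 12  → 12 < 14, loop
  ADD #4: R1 = 12 + 4 = 16  → 16 >= 14, exit
Total ADD instructions: 4

4


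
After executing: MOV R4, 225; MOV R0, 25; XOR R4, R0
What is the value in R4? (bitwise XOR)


Register state trace:
  MOV R4, 225  → R4 = 225 (0b11100001)
  MOV R0, 25  → R0 = 25 (0b00011001)
  XOR R4, R0  → R4 = 225 XOR 25 = 248 (0b11111000)
Final: R4 = 248

248


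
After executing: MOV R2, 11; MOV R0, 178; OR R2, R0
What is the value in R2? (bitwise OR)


Register state trace:
  MOV R2, 11  → R2 = 11 (0b00001011)
  MOV R0, 178  → R0 = 178 (0b10110010)
  OR R2, R0   → R2 = 11 OR 178 = 187 (0b10111011)
Final: R2 = 187

187


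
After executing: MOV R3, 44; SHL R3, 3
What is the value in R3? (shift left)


Register state trace:
  MOV R3, 44  → R3 = 44
  SHL R3, 3  → R3 = 44 << 3 = 44 * 2^3 = 352
Final: R3 = 352

352


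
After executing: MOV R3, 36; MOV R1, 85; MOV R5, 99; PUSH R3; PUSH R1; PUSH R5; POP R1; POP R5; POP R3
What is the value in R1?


Stack trace (top is rightmost):
  MOV R3, 36  → R3 = 36
  MOV R1, 85  → R1 = 85
  MOV R5, 99  → R5 = 99
  PUSH R3  → stack: [36]
  PUSH R1  → stack: [36, 85]
  PUSH R5  → stack: [36, 85, 99]
  POP R1  → R1 = 99, stack: [36, 85]
  POP R5  → R5 = 85, stack: [36]
  POP R3  → R3 = 36, stack: []
Final: R1 = 99

99


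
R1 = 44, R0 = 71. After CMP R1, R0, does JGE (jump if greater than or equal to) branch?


Trace:
  R1 = 44, R0 = 71
  CMP R1, R0  → compares 44 vs 71
  JGE checks: is 44 greater than or equal to 71?
  44 < 71, so condition is false
Branch taken: No

No


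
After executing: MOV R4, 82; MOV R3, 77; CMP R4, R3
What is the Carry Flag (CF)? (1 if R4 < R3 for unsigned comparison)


Register state trace:
  MOV R4, 82  → R4 = 82
  MOV R3, 77  → R3 = 77
  CMP R4, R3  → unsigned 82 - 77: no borrow
  82 >= 77, so CF = 0
CF = 0

0


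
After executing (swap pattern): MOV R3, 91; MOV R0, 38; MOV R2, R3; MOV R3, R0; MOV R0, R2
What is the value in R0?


Register state trace (swap pattern):
  MOV R3, 91  → R3 = 91
  MOV R0, 38  → R0 = 38
  MOV R2, R3  → R2 = 91  (save R3)
  MOV R3, R0  → R3 = 38  (R3 gets R0's value)
  MOV R0, R2  → R0 = 91  (R0 gets saved value)
Final: R0 = 91

91


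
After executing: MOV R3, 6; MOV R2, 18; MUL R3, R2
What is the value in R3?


Register state trace:
  MOV R3, 6  → R3 = 6
  MOV R2, 18  → R2 = 18
  MUL R3, R2  → R3 = 6 * 18 = 108
Final: R3 = 108

108


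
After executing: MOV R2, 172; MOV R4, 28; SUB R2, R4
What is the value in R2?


Register state trace:
  MOV R2, 172  → R2 = 172
  MOV R4, 28  → R4 = 28
  SUB R2, R4  → R2 = 172 - 28 = 144
Final: R2 = 144

144


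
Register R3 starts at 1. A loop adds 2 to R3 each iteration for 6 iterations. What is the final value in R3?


Starting value: R3 = 1
  Iter 1: R3 = 1 + 2 = 3
  Iter 2: R3 = 3 + 2 = 5
  Iter 3: R3 = 5 + 2 = 7
  Iter 4: R3 = 7 + 2 = 9
  Iter 5: R3 = 9 + 2 = 11
  Iter 6: R3 = 11 + 2 = 13
Final: R3 = 13

13


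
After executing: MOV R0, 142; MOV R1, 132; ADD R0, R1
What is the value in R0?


Register state trace:
  MOV R0, 142  → R0 = 142
  MOV R1, 132  → R1 = 132
  ADD R0, R1  → R0 = 142 + 132 = 274
Final: R0 = 274

274


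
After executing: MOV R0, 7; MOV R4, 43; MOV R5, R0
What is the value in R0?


Register state trace:
  MOV R0, 7  → R0 = 7
  MOV R4, 43  → R4 = 43
  MOV R5, R0  → R5 = 7
Final: R0 = 7

7


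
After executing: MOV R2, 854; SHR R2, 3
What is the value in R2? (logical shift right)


Register state trace:
  MOV R2, 854  → R2 = 854
  SHR R2, 3  → R2 = 854 >> 3 = 854 // 2^3 = 106
Final: R2 = 106

106


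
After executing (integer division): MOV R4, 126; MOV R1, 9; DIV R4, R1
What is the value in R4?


Register state trace:
  MOV R4, 126  → R4 = 126
  MOV R1, 9  → R1 = 9
  DIV R4, R1  → R4 = 126 // 9 = 14
Final: R4 = 14

14


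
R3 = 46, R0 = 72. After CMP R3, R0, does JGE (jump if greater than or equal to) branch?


Trace:
  R3 = 46, R0 = 72
  CMP R3, R0  → compares 46 vs 72
  JGE checks: is 46 greater than or equal to 72?
  46 < 72, so condition is false
Branch taken: No

No


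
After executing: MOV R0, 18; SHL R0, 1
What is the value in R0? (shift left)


Register state trace:
  MOV R0, 18  → R0 = 18
  SHL R0, 1  → R0 = 18 << 1 = 18 * 2^1 = 36
Final: R0 = 36

36


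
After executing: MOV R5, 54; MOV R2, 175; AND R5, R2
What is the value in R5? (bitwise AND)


Register state trace:
  MOV R5, 54  → R5 = 54 (0b00110110)
  MOV R2, 175  → R2 = 175 (0b10101111)
  AND R5, R2  → R5 = 54 AND 175 = 38 (0b00100110)
Final: R5 = 38

38
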